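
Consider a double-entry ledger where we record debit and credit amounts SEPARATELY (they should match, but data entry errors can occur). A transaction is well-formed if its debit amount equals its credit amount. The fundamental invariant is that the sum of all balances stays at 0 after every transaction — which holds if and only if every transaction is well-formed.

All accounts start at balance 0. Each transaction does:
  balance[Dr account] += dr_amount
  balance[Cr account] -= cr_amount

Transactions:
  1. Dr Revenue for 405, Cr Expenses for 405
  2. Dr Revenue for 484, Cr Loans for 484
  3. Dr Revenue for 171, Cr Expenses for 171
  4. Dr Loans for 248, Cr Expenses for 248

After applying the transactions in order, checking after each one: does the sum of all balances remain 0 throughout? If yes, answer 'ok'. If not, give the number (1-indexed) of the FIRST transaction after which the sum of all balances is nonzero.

After txn 1: dr=405 cr=405 sum_balances=0
After txn 2: dr=484 cr=484 sum_balances=0
After txn 3: dr=171 cr=171 sum_balances=0
After txn 4: dr=248 cr=248 sum_balances=0

Answer: ok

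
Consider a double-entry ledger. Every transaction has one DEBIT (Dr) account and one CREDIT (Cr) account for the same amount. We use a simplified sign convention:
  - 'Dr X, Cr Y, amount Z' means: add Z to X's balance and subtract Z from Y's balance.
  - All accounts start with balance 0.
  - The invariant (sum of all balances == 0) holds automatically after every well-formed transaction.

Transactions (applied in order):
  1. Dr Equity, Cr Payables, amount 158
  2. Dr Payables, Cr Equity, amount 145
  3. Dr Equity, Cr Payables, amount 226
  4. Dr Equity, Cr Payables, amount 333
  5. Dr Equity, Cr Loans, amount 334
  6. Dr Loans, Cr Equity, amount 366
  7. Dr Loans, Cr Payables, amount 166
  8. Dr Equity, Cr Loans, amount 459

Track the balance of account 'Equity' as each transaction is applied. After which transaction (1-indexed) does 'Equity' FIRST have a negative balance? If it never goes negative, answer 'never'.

After txn 1: Equity=158
After txn 2: Equity=13
After txn 3: Equity=239
After txn 4: Equity=572
After txn 5: Equity=906
After txn 6: Equity=540
After txn 7: Equity=540
After txn 8: Equity=999

Answer: never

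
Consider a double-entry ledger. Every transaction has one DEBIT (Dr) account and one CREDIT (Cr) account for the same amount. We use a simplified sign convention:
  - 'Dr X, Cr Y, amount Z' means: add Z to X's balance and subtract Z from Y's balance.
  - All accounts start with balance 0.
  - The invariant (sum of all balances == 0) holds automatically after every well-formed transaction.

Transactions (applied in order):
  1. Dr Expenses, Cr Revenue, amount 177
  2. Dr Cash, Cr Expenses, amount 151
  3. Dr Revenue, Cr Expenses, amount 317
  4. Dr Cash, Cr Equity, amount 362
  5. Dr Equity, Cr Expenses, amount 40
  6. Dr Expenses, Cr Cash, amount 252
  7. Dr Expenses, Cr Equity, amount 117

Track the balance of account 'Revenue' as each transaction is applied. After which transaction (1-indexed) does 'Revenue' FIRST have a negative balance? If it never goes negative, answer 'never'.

Answer: 1

Derivation:
After txn 1: Revenue=-177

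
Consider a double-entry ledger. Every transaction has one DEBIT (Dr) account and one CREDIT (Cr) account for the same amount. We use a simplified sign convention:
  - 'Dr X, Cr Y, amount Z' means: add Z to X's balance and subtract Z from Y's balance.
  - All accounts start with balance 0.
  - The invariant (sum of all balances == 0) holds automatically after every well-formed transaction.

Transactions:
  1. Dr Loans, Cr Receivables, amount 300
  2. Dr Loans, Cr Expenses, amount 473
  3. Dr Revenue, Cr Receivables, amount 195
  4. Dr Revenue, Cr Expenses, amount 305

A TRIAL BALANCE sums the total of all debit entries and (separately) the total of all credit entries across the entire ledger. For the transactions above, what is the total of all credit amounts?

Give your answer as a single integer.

Txn 1: credit+=300
Txn 2: credit+=473
Txn 3: credit+=195
Txn 4: credit+=305
Total credits = 1273

Answer: 1273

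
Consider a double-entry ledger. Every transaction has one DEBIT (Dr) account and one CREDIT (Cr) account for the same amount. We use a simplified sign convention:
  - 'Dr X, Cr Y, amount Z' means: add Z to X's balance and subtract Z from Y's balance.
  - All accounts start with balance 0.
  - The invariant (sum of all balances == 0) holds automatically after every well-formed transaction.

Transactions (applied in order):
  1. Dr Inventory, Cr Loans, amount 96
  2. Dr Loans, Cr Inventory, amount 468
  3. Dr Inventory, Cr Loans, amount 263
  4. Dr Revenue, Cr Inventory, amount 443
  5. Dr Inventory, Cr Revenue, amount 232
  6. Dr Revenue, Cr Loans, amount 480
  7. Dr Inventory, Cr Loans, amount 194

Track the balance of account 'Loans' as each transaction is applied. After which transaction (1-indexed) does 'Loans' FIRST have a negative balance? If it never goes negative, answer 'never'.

After txn 1: Loans=-96

Answer: 1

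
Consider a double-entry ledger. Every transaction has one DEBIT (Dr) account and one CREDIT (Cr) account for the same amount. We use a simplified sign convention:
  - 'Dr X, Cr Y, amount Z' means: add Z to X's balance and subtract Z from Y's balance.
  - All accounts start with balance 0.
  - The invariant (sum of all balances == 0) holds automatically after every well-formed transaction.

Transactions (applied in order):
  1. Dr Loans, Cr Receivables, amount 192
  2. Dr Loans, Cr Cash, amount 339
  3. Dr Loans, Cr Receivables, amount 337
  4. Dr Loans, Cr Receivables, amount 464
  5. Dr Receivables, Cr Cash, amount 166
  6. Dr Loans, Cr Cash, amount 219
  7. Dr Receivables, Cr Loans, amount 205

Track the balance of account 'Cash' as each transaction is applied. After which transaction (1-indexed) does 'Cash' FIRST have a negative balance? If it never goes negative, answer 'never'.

After txn 1: Cash=0
After txn 2: Cash=-339

Answer: 2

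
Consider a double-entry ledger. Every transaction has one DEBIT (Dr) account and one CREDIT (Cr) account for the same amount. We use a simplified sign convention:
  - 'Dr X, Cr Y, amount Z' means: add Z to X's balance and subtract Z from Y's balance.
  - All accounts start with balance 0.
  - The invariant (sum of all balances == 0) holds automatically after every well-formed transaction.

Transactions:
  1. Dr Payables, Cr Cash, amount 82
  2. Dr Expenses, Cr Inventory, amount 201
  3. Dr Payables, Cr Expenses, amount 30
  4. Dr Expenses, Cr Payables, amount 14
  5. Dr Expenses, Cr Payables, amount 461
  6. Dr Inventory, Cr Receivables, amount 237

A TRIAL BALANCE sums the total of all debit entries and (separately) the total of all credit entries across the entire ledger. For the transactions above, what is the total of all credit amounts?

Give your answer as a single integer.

Answer: 1025

Derivation:
Txn 1: credit+=82
Txn 2: credit+=201
Txn 3: credit+=30
Txn 4: credit+=14
Txn 5: credit+=461
Txn 6: credit+=237
Total credits = 1025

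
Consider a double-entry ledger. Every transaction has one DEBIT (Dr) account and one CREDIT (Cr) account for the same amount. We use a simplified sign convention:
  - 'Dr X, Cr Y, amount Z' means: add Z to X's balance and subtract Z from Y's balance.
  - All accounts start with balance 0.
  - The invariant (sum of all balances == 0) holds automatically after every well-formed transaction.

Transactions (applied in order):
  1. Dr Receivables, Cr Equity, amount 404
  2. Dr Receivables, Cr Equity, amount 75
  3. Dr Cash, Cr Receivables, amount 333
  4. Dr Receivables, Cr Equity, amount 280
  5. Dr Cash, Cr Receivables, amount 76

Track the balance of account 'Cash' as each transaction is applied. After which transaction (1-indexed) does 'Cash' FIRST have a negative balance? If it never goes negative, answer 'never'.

After txn 1: Cash=0
After txn 2: Cash=0
After txn 3: Cash=333
After txn 4: Cash=333
After txn 5: Cash=409

Answer: never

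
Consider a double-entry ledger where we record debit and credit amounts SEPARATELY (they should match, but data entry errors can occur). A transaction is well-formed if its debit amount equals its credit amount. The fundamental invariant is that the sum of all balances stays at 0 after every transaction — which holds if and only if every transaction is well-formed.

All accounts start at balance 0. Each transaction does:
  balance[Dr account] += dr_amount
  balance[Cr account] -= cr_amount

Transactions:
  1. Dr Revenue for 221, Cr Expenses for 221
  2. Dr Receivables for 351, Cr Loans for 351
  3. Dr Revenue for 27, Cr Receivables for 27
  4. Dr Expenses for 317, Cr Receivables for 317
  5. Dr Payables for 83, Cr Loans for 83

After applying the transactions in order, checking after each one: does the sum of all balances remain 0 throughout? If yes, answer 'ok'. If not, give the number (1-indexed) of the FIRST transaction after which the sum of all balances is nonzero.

Answer: ok

Derivation:
After txn 1: dr=221 cr=221 sum_balances=0
After txn 2: dr=351 cr=351 sum_balances=0
After txn 3: dr=27 cr=27 sum_balances=0
After txn 4: dr=317 cr=317 sum_balances=0
After txn 5: dr=83 cr=83 sum_balances=0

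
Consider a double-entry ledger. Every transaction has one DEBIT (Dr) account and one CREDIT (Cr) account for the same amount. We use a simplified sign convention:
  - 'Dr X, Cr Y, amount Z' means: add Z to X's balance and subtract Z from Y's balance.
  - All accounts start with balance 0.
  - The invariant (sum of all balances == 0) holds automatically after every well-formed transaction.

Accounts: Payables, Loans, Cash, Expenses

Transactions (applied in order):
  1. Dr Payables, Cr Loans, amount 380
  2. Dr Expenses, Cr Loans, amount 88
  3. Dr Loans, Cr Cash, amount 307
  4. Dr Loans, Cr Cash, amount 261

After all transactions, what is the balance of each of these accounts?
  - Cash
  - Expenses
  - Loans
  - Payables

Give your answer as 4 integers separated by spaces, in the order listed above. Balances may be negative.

Answer: -568 88 100 380

Derivation:
After txn 1 (Dr Payables, Cr Loans, amount 380): Loans=-380 Payables=380
After txn 2 (Dr Expenses, Cr Loans, amount 88): Expenses=88 Loans=-468 Payables=380
After txn 3 (Dr Loans, Cr Cash, amount 307): Cash=-307 Expenses=88 Loans=-161 Payables=380
After txn 4 (Dr Loans, Cr Cash, amount 261): Cash=-568 Expenses=88 Loans=100 Payables=380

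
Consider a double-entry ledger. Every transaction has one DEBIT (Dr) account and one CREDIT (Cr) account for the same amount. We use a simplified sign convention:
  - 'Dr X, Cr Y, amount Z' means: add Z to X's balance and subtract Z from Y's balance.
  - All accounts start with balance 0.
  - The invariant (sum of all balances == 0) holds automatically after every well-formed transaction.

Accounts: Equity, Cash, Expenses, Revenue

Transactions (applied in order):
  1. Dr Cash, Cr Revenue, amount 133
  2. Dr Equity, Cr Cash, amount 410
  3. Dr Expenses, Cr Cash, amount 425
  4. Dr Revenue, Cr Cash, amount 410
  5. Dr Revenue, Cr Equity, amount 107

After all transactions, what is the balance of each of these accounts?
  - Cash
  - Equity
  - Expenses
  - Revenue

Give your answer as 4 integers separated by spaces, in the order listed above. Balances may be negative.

Answer: -1112 303 425 384

Derivation:
After txn 1 (Dr Cash, Cr Revenue, amount 133): Cash=133 Revenue=-133
After txn 2 (Dr Equity, Cr Cash, amount 410): Cash=-277 Equity=410 Revenue=-133
After txn 3 (Dr Expenses, Cr Cash, amount 425): Cash=-702 Equity=410 Expenses=425 Revenue=-133
After txn 4 (Dr Revenue, Cr Cash, amount 410): Cash=-1112 Equity=410 Expenses=425 Revenue=277
After txn 5 (Dr Revenue, Cr Equity, amount 107): Cash=-1112 Equity=303 Expenses=425 Revenue=384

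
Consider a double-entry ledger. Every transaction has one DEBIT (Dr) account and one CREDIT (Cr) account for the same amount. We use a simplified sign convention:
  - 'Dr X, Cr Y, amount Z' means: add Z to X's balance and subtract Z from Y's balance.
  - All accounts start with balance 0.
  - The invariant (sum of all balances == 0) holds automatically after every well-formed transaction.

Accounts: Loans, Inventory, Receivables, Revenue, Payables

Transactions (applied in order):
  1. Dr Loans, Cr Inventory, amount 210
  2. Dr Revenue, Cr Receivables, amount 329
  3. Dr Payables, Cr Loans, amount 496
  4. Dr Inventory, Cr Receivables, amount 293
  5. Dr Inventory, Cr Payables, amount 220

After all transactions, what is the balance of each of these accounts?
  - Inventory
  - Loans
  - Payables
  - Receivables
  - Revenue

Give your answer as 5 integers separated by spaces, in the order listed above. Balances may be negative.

Answer: 303 -286 276 -622 329

Derivation:
After txn 1 (Dr Loans, Cr Inventory, amount 210): Inventory=-210 Loans=210
After txn 2 (Dr Revenue, Cr Receivables, amount 329): Inventory=-210 Loans=210 Receivables=-329 Revenue=329
After txn 3 (Dr Payables, Cr Loans, amount 496): Inventory=-210 Loans=-286 Payables=496 Receivables=-329 Revenue=329
After txn 4 (Dr Inventory, Cr Receivables, amount 293): Inventory=83 Loans=-286 Payables=496 Receivables=-622 Revenue=329
After txn 5 (Dr Inventory, Cr Payables, amount 220): Inventory=303 Loans=-286 Payables=276 Receivables=-622 Revenue=329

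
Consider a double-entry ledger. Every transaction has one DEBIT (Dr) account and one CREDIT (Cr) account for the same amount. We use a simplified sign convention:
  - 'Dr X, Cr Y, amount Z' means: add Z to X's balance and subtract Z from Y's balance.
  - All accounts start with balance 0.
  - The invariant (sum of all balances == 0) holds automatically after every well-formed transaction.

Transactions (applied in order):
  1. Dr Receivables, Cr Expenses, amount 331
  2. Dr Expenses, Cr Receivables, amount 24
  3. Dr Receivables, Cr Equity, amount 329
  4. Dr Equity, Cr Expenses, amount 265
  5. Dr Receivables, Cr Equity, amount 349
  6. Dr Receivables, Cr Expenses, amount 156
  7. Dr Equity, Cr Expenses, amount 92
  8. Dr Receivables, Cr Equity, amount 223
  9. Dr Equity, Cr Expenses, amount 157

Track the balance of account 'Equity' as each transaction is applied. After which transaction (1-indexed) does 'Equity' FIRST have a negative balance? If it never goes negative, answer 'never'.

Answer: 3

Derivation:
After txn 1: Equity=0
After txn 2: Equity=0
After txn 3: Equity=-329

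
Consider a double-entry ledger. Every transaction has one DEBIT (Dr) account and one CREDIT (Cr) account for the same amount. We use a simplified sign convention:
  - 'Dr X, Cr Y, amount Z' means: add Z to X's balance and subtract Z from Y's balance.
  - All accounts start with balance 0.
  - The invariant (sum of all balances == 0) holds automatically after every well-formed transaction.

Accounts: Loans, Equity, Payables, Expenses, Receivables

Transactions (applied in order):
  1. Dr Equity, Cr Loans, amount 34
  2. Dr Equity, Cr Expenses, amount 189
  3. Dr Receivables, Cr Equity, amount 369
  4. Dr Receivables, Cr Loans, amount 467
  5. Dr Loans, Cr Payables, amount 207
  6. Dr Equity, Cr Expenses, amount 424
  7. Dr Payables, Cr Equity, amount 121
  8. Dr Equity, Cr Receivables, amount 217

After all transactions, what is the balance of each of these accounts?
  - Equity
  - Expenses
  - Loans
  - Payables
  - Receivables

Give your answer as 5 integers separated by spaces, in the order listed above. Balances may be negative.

After txn 1 (Dr Equity, Cr Loans, amount 34): Equity=34 Loans=-34
After txn 2 (Dr Equity, Cr Expenses, amount 189): Equity=223 Expenses=-189 Loans=-34
After txn 3 (Dr Receivables, Cr Equity, amount 369): Equity=-146 Expenses=-189 Loans=-34 Receivables=369
After txn 4 (Dr Receivables, Cr Loans, amount 467): Equity=-146 Expenses=-189 Loans=-501 Receivables=836
After txn 5 (Dr Loans, Cr Payables, amount 207): Equity=-146 Expenses=-189 Loans=-294 Payables=-207 Receivables=836
After txn 6 (Dr Equity, Cr Expenses, amount 424): Equity=278 Expenses=-613 Loans=-294 Payables=-207 Receivables=836
After txn 7 (Dr Payables, Cr Equity, amount 121): Equity=157 Expenses=-613 Loans=-294 Payables=-86 Receivables=836
After txn 8 (Dr Equity, Cr Receivables, amount 217): Equity=374 Expenses=-613 Loans=-294 Payables=-86 Receivables=619

Answer: 374 -613 -294 -86 619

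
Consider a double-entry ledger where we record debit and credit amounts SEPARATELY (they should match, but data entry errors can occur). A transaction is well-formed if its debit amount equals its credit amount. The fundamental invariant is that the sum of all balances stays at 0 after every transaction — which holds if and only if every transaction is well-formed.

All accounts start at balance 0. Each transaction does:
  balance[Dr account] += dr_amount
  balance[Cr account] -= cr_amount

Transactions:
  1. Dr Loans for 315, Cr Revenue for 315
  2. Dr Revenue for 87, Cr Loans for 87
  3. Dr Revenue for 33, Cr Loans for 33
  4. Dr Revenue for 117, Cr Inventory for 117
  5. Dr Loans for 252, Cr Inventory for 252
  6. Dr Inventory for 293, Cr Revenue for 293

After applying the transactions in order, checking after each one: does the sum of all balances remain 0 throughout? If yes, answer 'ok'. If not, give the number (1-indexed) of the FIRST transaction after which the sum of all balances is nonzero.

After txn 1: dr=315 cr=315 sum_balances=0
After txn 2: dr=87 cr=87 sum_balances=0
After txn 3: dr=33 cr=33 sum_balances=0
After txn 4: dr=117 cr=117 sum_balances=0
After txn 5: dr=252 cr=252 sum_balances=0
After txn 6: dr=293 cr=293 sum_balances=0

Answer: ok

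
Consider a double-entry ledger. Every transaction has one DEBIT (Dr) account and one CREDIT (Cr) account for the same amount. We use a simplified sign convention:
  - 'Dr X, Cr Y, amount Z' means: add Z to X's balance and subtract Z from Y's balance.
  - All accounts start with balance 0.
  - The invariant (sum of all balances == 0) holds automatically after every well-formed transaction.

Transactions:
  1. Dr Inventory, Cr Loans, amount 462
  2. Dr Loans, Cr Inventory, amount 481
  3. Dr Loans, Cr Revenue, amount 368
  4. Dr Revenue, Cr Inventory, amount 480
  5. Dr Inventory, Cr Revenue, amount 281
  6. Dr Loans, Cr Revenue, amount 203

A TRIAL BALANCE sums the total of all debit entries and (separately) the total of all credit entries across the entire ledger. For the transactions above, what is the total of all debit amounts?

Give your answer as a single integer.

Answer: 2275

Derivation:
Txn 1: debit+=462
Txn 2: debit+=481
Txn 3: debit+=368
Txn 4: debit+=480
Txn 5: debit+=281
Txn 6: debit+=203
Total debits = 2275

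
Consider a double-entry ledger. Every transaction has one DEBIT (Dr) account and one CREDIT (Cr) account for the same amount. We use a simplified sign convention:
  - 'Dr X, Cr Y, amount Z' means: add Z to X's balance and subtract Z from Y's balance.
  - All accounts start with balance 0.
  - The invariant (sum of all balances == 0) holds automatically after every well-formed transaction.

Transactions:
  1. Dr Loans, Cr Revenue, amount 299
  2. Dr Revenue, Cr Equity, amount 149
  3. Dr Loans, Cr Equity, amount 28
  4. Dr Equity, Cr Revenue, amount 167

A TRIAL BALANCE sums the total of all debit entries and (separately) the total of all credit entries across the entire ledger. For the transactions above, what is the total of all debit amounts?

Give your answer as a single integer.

Txn 1: debit+=299
Txn 2: debit+=149
Txn 3: debit+=28
Txn 4: debit+=167
Total debits = 643

Answer: 643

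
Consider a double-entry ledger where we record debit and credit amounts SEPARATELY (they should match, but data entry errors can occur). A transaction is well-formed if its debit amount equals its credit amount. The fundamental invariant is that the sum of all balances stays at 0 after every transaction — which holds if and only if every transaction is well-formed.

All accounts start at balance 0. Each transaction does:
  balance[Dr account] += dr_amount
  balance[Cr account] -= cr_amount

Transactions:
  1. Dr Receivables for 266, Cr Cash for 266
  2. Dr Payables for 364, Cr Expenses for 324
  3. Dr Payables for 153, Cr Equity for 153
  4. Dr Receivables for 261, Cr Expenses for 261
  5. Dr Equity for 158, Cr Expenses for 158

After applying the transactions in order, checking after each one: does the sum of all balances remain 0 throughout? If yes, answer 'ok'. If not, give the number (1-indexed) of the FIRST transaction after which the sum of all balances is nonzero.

Answer: 2

Derivation:
After txn 1: dr=266 cr=266 sum_balances=0
After txn 2: dr=364 cr=324 sum_balances=40
After txn 3: dr=153 cr=153 sum_balances=40
After txn 4: dr=261 cr=261 sum_balances=40
After txn 5: dr=158 cr=158 sum_balances=40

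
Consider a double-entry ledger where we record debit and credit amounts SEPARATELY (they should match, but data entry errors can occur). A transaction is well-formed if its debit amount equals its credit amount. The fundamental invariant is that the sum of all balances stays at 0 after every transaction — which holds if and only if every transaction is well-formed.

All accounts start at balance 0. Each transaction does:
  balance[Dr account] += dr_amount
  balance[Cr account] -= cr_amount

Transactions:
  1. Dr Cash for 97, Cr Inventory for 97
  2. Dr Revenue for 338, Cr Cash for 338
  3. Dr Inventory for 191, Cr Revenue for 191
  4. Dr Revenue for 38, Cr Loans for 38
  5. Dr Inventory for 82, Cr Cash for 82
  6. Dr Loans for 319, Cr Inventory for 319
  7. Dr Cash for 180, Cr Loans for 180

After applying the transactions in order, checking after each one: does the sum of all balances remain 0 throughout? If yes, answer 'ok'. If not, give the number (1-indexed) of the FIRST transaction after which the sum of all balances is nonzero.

Answer: ok

Derivation:
After txn 1: dr=97 cr=97 sum_balances=0
After txn 2: dr=338 cr=338 sum_balances=0
After txn 3: dr=191 cr=191 sum_balances=0
After txn 4: dr=38 cr=38 sum_balances=0
After txn 5: dr=82 cr=82 sum_balances=0
After txn 6: dr=319 cr=319 sum_balances=0
After txn 7: dr=180 cr=180 sum_balances=0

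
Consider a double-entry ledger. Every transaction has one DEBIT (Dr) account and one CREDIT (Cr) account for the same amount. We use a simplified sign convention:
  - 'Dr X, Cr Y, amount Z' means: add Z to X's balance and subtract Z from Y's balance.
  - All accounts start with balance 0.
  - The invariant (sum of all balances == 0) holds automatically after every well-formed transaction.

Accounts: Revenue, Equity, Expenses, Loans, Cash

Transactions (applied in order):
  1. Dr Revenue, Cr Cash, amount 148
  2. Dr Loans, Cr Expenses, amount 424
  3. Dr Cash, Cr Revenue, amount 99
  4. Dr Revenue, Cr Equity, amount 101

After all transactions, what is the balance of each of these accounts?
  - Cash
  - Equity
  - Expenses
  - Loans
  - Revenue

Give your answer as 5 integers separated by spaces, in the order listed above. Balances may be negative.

After txn 1 (Dr Revenue, Cr Cash, amount 148): Cash=-148 Revenue=148
After txn 2 (Dr Loans, Cr Expenses, amount 424): Cash=-148 Expenses=-424 Loans=424 Revenue=148
After txn 3 (Dr Cash, Cr Revenue, amount 99): Cash=-49 Expenses=-424 Loans=424 Revenue=49
After txn 4 (Dr Revenue, Cr Equity, amount 101): Cash=-49 Equity=-101 Expenses=-424 Loans=424 Revenue=150

Answer: -49 -101 -424 424 150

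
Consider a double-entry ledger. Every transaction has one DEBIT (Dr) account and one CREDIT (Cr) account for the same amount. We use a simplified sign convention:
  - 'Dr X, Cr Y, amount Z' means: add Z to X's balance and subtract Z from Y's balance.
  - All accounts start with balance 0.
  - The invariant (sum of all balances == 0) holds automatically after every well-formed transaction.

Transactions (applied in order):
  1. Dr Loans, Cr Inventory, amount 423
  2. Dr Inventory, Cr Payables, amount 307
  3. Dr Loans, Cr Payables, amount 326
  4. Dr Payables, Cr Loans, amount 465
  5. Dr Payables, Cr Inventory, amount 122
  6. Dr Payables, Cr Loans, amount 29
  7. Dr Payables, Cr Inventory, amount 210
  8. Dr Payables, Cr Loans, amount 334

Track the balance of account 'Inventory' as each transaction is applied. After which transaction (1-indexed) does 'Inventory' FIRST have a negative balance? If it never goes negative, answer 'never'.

After txn 1: Inventory=-423

Answer: 1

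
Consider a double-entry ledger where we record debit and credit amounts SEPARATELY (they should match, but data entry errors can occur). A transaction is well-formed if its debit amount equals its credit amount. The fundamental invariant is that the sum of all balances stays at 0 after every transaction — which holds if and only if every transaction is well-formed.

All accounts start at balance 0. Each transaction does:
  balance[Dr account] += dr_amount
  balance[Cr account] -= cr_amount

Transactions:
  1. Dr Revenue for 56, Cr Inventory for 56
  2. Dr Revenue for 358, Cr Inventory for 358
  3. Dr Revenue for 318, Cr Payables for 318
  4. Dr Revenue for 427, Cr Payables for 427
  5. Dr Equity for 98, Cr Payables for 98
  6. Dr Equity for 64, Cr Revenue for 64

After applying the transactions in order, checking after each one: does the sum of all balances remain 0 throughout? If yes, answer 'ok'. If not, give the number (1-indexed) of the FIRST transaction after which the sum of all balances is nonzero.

After txn 1: dr=56 cr=56 sum_balances=0
After txn 2: dr=358 cr=358 sum_balances=0
After txn 3: dr=318 cr=318 sum_balances=0
After txn 4: dr=427 cr=427 sum_balances=0
After txn 5: dr=98 cr=98 sum_balances=0
After txn 6: dr=64 cr=64 sum_balances=0

Answer: ok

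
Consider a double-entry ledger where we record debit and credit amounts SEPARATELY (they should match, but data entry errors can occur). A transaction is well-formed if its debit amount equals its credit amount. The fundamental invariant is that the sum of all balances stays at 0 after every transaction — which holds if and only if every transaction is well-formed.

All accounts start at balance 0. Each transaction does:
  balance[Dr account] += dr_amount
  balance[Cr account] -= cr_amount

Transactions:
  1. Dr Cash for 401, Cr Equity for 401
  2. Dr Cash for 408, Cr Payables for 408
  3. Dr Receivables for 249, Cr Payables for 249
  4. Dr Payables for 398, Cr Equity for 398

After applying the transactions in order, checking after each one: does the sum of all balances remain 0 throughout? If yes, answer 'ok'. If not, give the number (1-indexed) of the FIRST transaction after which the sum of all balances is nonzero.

After txn 1: dr=401 cr=401 sum_balances=0
After txn 2: dr=408 cr=408 sum_balances=0
After txn 3: dr=249 cr=249 sum_balances=0
After txn 4: dr=398 cr=398 sum_balances=0

Answer: ok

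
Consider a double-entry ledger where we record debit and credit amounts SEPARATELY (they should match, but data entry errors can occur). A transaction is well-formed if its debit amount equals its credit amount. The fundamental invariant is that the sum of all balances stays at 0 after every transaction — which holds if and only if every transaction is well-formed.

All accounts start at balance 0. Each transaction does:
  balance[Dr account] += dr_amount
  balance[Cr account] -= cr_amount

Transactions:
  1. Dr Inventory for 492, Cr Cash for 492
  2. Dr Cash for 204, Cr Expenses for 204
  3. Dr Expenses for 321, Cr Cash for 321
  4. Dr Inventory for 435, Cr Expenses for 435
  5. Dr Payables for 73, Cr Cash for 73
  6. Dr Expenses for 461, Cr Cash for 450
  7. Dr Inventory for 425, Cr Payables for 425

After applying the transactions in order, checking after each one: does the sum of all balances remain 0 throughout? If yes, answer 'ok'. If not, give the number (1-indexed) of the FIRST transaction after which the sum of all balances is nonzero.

Answer: 6

Derivation:
After txn 1: dr=492 cr=492 sum_balances=0
After txn 2: dr=204 cr=204 sum_balances=0
After txn 3: dr=321 cr=321 sum_balances=0
After txn 4: dr=435 cr=435 sum_balances=0
After txn 5: dr=73 cr=73 sum_balances=0
After txn 6: dr=461 cr=450 sum_balances=11
After txn 7: dr=425 cr=425 sum_balances=11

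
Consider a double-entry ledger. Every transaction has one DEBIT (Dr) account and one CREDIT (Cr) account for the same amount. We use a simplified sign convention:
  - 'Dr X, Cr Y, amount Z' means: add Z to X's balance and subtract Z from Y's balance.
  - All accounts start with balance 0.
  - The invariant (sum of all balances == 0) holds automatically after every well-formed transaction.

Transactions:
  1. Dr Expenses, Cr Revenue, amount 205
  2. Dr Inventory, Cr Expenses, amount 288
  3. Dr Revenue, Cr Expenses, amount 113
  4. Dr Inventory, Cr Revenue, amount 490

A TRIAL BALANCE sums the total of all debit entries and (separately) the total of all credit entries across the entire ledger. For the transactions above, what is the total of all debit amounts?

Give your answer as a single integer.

Answer: 1096

Derivation:
Txn 1: debit+=205
Txn 2: debit+=288
Txn 3: debit+=113
Txn 4: debit+=490
Total debits = 1096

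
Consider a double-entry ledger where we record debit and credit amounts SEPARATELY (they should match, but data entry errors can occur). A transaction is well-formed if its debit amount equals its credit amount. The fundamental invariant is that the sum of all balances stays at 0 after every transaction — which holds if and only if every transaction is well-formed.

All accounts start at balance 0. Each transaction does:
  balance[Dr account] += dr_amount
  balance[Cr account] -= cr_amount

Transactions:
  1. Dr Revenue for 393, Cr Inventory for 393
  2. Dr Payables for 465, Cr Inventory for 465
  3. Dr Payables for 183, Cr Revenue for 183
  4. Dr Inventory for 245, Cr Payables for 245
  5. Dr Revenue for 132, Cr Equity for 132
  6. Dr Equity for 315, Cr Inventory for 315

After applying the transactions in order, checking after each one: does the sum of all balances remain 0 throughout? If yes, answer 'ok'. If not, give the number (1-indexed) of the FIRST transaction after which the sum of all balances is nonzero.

After txn 1: dr=393 cr=393 sum_balances=0
After txn 2: dr=465 cr=465 sum_balances=0
After txn 3: dr=183 cr=183 sum_balances=0
After txn 4: dr=245 cr=245 sum_balances=0
After txn 5: dr=132 cr=132 sum_balances=0
After txn 6: dr=315 cr=315 sum_balances=0

Answer: ok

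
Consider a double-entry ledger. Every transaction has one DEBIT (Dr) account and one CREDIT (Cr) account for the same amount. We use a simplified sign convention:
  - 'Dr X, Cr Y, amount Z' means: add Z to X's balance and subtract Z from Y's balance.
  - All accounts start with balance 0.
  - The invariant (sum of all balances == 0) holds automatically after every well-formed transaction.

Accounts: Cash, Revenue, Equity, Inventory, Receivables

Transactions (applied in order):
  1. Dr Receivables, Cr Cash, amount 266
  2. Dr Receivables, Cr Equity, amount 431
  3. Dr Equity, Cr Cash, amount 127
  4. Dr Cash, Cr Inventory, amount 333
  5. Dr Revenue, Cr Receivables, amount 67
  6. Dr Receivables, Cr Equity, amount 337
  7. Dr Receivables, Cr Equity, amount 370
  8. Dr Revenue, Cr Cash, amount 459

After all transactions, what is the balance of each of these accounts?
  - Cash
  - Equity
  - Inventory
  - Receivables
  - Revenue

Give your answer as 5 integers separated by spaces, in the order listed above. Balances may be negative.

After txn 1 (Dr Receivables, Cr Cash, amount 266): Cash=-266 Receivables=266
After txn 2 (Dr Receivables, Cr Equity, amount 431): Cash=-266 Equity=-431 Receivables=697
After txn 3 (Dr Equity, Cr Cash, amount 127): Cash=-393 Equity=-304 Receivables=697
After txn 4 (Dr Cash, Cr Inventory, amount 333): Cash=-60 Equity=-304 Inventory=-333 Receivables=697
After txn 5 (Dr Revenue, Cr Receivables, amount 67): Cash=-60 Equity=-304 Inventory=-333 Receivables=630 Revenue=67
After txn 6 (Dr Receivables, Cr Equity, amount 337): Cash=-60 Equity=-641 Inventory=-333 Receivables=967 Revenue=67
After txn 7 (Dr Receivables, Cr Equity, amount 370): Cash=-60 Equity=-1011 Inventory=-333 Receivables=1337 Revenue=67
After txn 8 (Dr Revenue, Cr Cash, amount 459): Cash=-519 Equity=-1011 Inventory=-333 Receivables=1337 Revenue=526

Answer: -519 -1011 -333 1337 526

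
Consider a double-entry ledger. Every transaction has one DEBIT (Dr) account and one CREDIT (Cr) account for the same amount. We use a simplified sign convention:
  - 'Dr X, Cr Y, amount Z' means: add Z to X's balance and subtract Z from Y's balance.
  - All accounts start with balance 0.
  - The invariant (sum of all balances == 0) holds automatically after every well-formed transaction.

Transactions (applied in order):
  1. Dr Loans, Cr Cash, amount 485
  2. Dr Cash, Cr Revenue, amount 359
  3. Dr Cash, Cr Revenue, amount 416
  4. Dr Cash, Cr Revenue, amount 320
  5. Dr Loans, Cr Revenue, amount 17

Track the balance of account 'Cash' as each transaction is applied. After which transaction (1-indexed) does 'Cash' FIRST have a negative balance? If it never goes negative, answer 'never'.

Answer: 1

Derivation:
After txn 1: Cash=-485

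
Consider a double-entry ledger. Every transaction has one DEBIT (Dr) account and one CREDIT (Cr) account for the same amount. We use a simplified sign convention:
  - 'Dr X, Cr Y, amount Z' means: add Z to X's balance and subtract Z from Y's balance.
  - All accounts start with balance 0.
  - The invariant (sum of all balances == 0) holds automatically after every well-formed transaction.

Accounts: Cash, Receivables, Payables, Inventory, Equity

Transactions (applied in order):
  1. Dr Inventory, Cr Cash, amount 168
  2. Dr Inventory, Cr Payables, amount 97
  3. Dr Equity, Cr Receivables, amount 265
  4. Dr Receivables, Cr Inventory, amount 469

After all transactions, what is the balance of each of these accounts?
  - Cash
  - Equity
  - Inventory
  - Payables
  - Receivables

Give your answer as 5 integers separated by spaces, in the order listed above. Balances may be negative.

Answer: -168 265 -204 -97 204

Derivation:
After txn 1 (Dr Inventory, Cr Cash, amount 168): Cash=-168 Inventory=168
After txn 2 (Dr Inventory, Cr Payables, amount 97): Cash=-168 Inventory=265 Payables=-97
After txn 3 (Dr Equity, Cr Receivables, amount 265): Cash=-168 Equity=265 Inventory=265 Payables=-97 Receivables=-265
After txn 4 (Dr Receivables, Cr Inventory, amount 469): Cash=-168 Equity=265 Inventory=-204 Payables=-97 Receivables=204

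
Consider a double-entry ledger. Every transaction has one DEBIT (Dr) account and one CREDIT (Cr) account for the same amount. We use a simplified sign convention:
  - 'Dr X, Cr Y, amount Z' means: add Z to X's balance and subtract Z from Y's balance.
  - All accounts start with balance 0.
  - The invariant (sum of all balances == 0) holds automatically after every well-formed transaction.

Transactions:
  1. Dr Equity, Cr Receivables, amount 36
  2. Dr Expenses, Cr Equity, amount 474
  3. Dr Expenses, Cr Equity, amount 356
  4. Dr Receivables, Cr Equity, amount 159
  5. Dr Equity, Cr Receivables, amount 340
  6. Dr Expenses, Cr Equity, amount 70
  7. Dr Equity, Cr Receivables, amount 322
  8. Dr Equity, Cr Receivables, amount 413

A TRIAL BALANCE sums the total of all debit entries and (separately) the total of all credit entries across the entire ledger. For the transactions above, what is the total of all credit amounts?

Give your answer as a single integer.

Txn 1: credit+=36
Txn 2: credit+=474
Txn 3: credit+=356
Txn 4: credit+=159
Txn 5: credit+=340
Txn 6: credit+=70
Txn 7: credit+=322
Txn 8: credit+=413
Total credits = 2170

Answer: 2170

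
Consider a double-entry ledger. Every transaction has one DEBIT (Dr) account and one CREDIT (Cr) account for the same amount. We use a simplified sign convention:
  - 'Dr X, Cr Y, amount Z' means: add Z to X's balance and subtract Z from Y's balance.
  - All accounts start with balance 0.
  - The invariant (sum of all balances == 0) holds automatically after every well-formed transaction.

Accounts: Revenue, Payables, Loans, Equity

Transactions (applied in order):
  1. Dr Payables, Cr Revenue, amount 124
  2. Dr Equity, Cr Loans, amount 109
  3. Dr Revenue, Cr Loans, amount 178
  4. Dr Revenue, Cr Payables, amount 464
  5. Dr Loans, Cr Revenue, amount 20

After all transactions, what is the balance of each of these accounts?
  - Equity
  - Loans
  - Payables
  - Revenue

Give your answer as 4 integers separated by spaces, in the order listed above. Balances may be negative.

After txn 1 (Dr Payables, Cr Revenue, amount 124): Payables=124 Revenue=-124
After txn 2 (Dr Equity, Cr Loans, amount 109): Equity=109 Loans=-109 Payables=124 Revenue=-124
After txn 3 (Dr Revenue, Cr Loans, amount 178): Equity=109 Loans=-287 Payables=124 Revenue=54
After txn 4 (Dr Revenue, Cr Payables, amount 464): Equity=109 Loans=-287 Payables=-340 Revenue=518
After txn 5 (Dr Loans, Cr Revenue, amount 20): Equity=109 Loans=-267 Payables=-340 Revenue=498

Answer: 109 -267 -340 498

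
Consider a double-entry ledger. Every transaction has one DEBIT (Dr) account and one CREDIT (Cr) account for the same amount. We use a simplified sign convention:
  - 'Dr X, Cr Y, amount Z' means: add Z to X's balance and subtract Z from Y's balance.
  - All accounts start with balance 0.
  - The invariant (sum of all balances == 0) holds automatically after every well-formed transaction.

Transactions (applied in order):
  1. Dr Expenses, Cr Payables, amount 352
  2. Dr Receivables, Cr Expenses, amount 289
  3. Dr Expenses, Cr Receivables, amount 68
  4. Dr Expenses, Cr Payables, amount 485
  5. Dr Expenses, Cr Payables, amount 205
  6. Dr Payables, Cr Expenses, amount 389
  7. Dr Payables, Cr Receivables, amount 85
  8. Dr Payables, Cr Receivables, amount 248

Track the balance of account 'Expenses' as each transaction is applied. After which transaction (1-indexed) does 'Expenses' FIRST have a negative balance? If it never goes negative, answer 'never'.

Answer: never

Derivation:
After txn 1: Expenses=352
After txn 2: Expenses=63
After txn 3: Expenses=131
After txn 4: Expenses=616
After txn 5: Expenses=821
After txn 6: Expenses=432
After txn 7: Expenses=432
After txn 8: Expenses=432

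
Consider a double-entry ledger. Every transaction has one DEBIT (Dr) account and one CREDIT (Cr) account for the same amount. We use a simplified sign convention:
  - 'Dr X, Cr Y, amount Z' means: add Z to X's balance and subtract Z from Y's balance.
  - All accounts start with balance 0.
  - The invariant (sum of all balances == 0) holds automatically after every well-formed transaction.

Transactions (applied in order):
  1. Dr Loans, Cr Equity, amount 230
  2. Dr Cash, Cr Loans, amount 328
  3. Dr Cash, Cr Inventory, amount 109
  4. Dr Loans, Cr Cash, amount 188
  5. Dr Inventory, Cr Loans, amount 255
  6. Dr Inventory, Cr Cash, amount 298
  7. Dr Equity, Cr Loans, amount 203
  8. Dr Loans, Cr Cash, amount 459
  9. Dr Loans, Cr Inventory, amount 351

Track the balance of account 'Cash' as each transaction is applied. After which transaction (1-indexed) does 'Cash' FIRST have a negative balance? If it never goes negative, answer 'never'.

Answer: 6

Derivation:
After txn 1: Cash=0
After txn 2: Cash=328
After txn 3: Cash=437
After txn 4: Cash=249
After txn 5: Cash=249
After txn 6: Cash=-49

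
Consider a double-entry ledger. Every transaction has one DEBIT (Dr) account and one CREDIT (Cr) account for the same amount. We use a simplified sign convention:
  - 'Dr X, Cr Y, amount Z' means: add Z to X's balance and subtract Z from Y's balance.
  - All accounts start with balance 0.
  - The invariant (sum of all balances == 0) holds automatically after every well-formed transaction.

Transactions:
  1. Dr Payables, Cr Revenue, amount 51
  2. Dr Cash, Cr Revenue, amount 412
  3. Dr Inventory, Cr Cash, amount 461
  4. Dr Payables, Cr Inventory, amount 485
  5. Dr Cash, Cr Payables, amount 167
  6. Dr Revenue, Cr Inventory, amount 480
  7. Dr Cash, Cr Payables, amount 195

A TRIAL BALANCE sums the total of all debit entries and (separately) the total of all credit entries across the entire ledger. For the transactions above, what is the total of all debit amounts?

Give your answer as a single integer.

Txn 1: debit+=51
Txn 2: debit+=412
Txn 3: debit+=461
Txn 4: debit+=485
Txn 5: debit+=167
Txn 6: debit+=480
Txn 7: debit+=195
Total debits = 2251

Answer: 2251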